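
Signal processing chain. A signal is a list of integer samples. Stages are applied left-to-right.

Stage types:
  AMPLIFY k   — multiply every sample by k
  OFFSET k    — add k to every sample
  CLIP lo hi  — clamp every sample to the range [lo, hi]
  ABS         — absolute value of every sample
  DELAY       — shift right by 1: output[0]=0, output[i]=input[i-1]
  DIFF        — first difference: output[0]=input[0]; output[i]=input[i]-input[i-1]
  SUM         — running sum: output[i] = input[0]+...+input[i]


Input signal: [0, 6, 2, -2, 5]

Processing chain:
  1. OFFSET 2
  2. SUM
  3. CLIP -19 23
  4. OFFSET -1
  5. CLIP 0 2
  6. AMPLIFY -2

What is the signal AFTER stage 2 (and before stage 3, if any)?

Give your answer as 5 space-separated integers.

Input: [0, 6, 2, -2, 5]
Stage 1 (OFFSET 2): 0+2=2, 6+2=8, 2+2=4, -2+2=0, 5+2=7 -> [2, 8, 4, 0, 7]
Stage 2 (SUM): sum[0..0]=2, sum[0..1]=10, sum[0..2]=14, sum[0..3]=14, sum[0..4]=21 -> [2, 10, 14, 14, 21]

Answer: 2 10 14 14 21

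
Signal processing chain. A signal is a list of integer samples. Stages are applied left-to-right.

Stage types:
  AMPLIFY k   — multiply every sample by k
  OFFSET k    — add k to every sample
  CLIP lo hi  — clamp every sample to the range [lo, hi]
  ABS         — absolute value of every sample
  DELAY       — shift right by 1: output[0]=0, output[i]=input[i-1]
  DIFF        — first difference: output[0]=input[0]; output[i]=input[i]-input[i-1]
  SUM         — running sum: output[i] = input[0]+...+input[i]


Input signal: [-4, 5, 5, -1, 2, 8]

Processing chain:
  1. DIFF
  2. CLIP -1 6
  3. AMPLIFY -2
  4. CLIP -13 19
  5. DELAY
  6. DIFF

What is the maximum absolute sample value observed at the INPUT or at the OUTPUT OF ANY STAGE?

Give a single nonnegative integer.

Answer: 14

Derivation:
Input: [-4, 5, 5, -1, 2, 8] (max |s|=8)
Stage 1 (DIFF): s[0]=-4, 5--4=9, 5-5=0, -1-5=-6, 2--1=3, 8-2=6 -> [-4, 9, 0, -6, 3, 6] (max |s|=9)
Stage 2 (CLIP -1 6): clip(-4,-1,6)=-1, clip(9,-1,6)=6, clip(0,-1,6)=0, clip(-6,-1,6)=-1, clip(3,-1,6)=3, clip(6,-1,6)=6 -> [-1, 6, 0, -1, 3, 6] (max |s|=6)
Stage 3 (AMPLIFY -2): -1*-2=2, 6*-2=-12, 0*-2=0, -1*-2=2, 3*-2=-6, 6*-2=-12 -> [2, -12, 0, 2, -6, -12] (max |s|=12)
Stage 4 (CLIP -13 19): clip(2,-13,19)=2, clip(-12,-13,19)=-12, clip(0,-13,19)=0, clip(2,-13,19)=2, clip(-6,-13,19)=-6, clip(-12,-13,19)=-12 -> [2, -12, 0, 2, -6, -12] (max |s|=12)
Stage 5 (DELAY): [0, 2, -12, 0, 2, -6] = [0, 2, -12, 0, 2, -6] -> [0, 2, -12, 0, 2, -6] (max |s|=12)
Stage 6 (DIFF): s[0]=0, 2-0=2, -12-2=-14, 0--12=12, 2-0=2, -6-2=-8 -> [0, 2, -14, 12, 2, -8] (max |s|=14)
Overall max amplitude: 14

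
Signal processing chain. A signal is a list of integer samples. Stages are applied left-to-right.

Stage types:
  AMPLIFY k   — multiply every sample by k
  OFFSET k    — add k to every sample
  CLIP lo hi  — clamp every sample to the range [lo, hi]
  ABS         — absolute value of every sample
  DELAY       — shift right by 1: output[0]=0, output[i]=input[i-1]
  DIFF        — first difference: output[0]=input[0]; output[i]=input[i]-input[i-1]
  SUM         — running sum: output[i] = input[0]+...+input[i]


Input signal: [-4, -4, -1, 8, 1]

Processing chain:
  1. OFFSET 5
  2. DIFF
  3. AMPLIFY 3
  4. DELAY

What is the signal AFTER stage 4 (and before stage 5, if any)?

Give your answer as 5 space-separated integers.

Answer: 0 3 0 9 27

Derivation:
Input: [-4, -4, -1, 8, 1]
Stage 1 (OFFSET 5): -4+5=1, -4+5=1, -1+5=4, 8+5=13, 1+5=6 -> [1, 1, 4, 13, 6]
Stage 2 (DIFF): s[0]=1, 1-1=0, 4-1=3, 13-4=9, 6-13=-7 -> [1, 0, 3, 9, -7]
Stage 3 (AMPLIFY 3): 1*3=3, 0*3=0, 3*3=9, 9*3=27, -7*3=-21 -> [3, 0, 9, 27, -21]
Stage 4 (DELAY): [0, 3, 0, 9, 27] = [0, 3, 0, 9, 27] -> [0, 3, 0, 9, 27]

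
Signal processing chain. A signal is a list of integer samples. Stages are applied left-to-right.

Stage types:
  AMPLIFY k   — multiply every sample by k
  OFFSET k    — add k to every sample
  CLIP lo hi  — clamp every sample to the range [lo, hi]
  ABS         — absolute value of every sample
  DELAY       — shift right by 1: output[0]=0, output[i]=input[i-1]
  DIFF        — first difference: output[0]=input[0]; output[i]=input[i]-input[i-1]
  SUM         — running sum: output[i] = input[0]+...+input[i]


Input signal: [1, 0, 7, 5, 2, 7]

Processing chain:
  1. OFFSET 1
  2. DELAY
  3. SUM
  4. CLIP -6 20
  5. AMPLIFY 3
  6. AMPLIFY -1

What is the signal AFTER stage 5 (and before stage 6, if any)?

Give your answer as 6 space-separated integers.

Input: [1, 0, 7, 5, 2, 7]
Stage 1 (OFFSET 1): 1+1=2, 0+1=1, 7+1=8, 5+1=6, 2+1=3, 7+1=8 -> [2, 1, 8, 6, 3, 8]
Stage 2 (DELAY): [0, 2, 1, 8, 6, 3] = [0, 2, 1, 8, 6, 3] -> [0, 2, 1, 8, 6, 3]
Stage 3 (SUM): sum[0..0]=0, sum[0..1]=2, sum[0..2]=3, sum[0..3]=11, sum[0..4]=17, sum[0..5]=20 -> [0, 2, 3, 11, 17, 20]
Stage 4 (CLIP -6 20): clip(0,-6,20)=0, clip(2,-6,20)=2, clip(3,-6,20)=3, clip(11,-6,20)=11, clip(17,-6,20)=17, clip(20,-6,20)=20 -> [0, 2, 3, 11, 17, 20]
Stage 5 (AMPLIFY 3): 0*3=0, 2*3=6, 3*3=9, 11*3=33, 17*3=51, 20*3=60 -> [0, 6, 9, 33, 51, 60]

Answer: 0 6 9 33 51 60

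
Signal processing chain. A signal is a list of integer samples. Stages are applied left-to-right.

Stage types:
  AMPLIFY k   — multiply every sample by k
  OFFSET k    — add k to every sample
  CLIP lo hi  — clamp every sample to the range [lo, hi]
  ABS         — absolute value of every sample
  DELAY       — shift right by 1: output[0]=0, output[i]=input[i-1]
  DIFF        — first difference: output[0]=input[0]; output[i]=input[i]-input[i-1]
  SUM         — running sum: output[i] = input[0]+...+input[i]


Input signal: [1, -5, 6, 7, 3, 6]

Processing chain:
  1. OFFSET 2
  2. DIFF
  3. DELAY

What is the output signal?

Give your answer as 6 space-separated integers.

Input: [1, -5, 6, 7, 3, 6]
Stage 1 (OFFSET 2): 1+2=3, -5+2=-3, 6+2=8, 7+2=9, 3+2=5, 6+2=8 -> [3, -3, 8, 9, 5, 8]
Stage 2 (DIFF): s[0]=3, -3-3=-6, 8--3=11, 9-8=1, 5-9=-4, 8-5=3 -> [3, -6, 11, 1, -4, 3]
Stage 3 (DELAY): [0, 3, -6, 11, 1, -4] = [0, 3, -6, 11, 1, -4] -> [0, 3, -6, 11, 1, -4]

Answer: 0 3 -6 11 1 -4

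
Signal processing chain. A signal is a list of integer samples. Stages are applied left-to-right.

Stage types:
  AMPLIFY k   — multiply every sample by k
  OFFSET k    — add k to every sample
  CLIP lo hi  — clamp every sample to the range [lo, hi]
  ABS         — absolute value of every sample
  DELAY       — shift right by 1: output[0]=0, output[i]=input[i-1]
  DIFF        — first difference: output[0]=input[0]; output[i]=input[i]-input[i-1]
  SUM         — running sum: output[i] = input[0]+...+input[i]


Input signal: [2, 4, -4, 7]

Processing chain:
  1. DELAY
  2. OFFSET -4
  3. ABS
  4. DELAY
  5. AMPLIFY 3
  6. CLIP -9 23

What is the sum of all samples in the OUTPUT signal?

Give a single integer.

Answer: 18

Derivation:
Input: [2, 4, -4, 7]
Stage 1 (DELAY): [0, 2, 4, -4] = [0, 2, 4, -4] -> [0, 2, 4, -4]
Stage 2 (OFFSET -4): 0+-4=-4, 2+-4=-2, 4+-4=0, -4+-4=-8 -> [-4, -2, 0, -8]
Stage 3 (ABS): |-4|=4, |-2|=2, |0|=0, |-8|=8 -> [4, 2, 0, 8]
Stage 4 (DELAY): [0, 4, 2, 0] = [0, 4, 2, 0] -> [0, 4, 2, 0]
Stage 5 (AMPLIFY 3): 0*3=0, 4*3=12, 2*3=6, 0*3=0 -> [0, 12, 6, 0]
Stage 6 (CLIP -9 23): clip(0,-9,23)=0, clip(12,-9,23)=12, clip(6,-9,23)=6, clip(0,-9,23)=0 -> [0, 12, 6, 0]
Output sum: 18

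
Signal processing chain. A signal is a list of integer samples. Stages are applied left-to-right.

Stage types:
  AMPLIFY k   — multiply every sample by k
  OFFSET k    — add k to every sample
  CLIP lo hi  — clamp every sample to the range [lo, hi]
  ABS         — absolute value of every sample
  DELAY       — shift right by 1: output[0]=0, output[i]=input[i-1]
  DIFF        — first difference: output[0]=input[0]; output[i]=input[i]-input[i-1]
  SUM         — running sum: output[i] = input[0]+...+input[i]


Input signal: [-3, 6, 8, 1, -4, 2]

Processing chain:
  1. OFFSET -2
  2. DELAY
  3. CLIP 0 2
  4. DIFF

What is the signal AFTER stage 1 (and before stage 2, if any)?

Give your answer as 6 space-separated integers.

Answer: -5 4 6 -1 -6 0

Derivation:
Input: [-3, 6, 8, 1, -4, 2]
Stage 1 (OFFSET -2): -3+-2=-5, 6+-2=4, 8+-2=6, 1+-2=-1, -4+-2=-6, 2+-2=0 -> [-5, 4, 6, -1, -6, 0]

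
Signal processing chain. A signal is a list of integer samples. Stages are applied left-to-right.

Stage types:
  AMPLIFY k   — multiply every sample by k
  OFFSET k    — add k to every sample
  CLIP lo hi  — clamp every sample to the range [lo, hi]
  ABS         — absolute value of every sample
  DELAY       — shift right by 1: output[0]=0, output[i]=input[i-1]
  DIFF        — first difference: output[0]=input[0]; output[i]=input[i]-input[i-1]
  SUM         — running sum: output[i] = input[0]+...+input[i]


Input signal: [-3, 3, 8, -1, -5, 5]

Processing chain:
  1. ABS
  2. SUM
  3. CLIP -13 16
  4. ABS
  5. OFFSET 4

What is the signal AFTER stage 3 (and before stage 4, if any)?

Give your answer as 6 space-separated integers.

Input: [-3, 3, 8, -1, -5, 5]
Stage 1 (ABS): |-3|=3, |3|=3, |8|=8, |-1|=1, |-5|=5, |5|=5 -> [3, 3, 8, 1, 5, 5]
Stage 2 (SUM): sum[0..0]=3, sum[0..1]=6, sum[0..2]=14, sum[0..3]=15, sum[0..4]=20, sum[0..5]=25 -> [3, 6, 14, 15, 20, 25]
Stage 3 (CLIP -13 16): clip(3,-13,16)=3, clip(6,-13,16)=6, clip(14,-13,16)=14, clip(15,-13,16)=15, clip(20,-13,16)=16, clip(25,-13,16)=16 -> [3, 6, 14, 15, 16, 16]

Answer: 3 6 14 15 16 16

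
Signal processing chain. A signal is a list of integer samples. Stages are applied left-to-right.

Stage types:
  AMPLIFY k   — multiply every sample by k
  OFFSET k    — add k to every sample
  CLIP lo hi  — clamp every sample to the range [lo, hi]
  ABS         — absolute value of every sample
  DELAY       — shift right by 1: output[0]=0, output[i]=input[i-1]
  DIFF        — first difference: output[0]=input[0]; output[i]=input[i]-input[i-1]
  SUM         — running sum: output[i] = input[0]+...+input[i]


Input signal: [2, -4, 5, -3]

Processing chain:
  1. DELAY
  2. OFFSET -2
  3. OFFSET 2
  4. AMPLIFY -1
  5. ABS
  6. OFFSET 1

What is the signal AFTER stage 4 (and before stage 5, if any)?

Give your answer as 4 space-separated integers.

Input: [2, -4, 5, -3]
Stage 1 (DELAY): [0, 2, -4, 5] = [0, 2, -4, 5] -> [0, 2, -4, 5]
Stage 2 (OFFSET -2): 0+-2=-2, 2+-2=0, -4+-2=-6, 5+-2=3 -> [-2, 0, -6, 3]
Stage 3 (OFFSET 2): -2+2=0, 0+2=2, -6+2=-4, 3+2=5 -> [0, 2, -4, 5]
Stage 4 (AMPLIFY -1): 0*-1=0, 2*-1=-2, -4*-1=4, 5*-1=-5 -> [0, -2, 4, -5]

Answer: 0 -2 4 -5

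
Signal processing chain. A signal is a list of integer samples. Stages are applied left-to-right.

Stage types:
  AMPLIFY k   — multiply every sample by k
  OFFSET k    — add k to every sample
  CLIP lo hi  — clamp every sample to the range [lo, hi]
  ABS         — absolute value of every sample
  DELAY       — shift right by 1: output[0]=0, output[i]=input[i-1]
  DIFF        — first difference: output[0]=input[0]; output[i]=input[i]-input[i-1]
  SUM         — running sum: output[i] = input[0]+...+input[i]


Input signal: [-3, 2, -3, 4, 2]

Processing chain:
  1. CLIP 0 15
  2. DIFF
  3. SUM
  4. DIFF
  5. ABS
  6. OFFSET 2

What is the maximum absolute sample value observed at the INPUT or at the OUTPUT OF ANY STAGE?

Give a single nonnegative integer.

Answer: 6

Derivation:
Input: [-3, 2, -3, 4, 2] (max |s|=4)
Stage 1 (CLIP 0 15): clip(-3,0,15)=0, clip(2,0,15)=2, clip(-3,0,15)=0, clip(4,0,15)=4, clip(2,0,15)=2 -> [0, 2, 0, 4, 2] (max |s|=4)
Stage 2 (DIFF): s[0]=0, 2-0=2, 0-2=-2, 4-0=4, 2-4=-2 -> [0, 2, -2, 4, -2] (max |s|=4)
Stage 3 (SUM): sum[0..0]=0, sum[0..1]=2, sum[0..2]=0, sum[0..3]=4, sum[0..4]=2 -> [0, 2, 0, 4, 2] (max |s|=4)
Stage 4 (DIFF): s[0]=0, 2-0=2, 0-2=-2, 4-0=4, 2-4=-2 -> [0, 2, -2, 4, -2] (max |s|=4)
Stage 5 (ABS): |0|=0, |2|=2, |-2|=2, |4|=4, |-2|=2 -> [0, 2, 2, 4, 2] (max |s|=4)
Stage 6 (OFFSET 2): 0+2=2, 2+2=4, 2+2=4, 4+2=6, 2+2=4 -> [2, 4, 4, 6, 4] (max |s|=6)
Overall max amplitude: 6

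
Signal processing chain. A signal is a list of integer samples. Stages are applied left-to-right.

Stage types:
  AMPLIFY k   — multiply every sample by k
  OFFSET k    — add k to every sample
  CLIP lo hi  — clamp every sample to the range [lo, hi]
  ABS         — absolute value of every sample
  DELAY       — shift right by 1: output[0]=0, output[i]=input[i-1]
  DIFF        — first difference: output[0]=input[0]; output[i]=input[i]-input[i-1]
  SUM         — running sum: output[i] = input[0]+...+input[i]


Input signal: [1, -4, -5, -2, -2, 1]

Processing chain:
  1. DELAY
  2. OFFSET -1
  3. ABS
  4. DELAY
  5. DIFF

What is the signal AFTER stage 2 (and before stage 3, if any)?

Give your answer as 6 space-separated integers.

Answer: -1 0 -5 -6 -3 -3

Derivation:
Input: [1, -4, -5, -2, -2, 1]
Stage 1 (DELAY): [0, 1, -4, -5, -2, -2] = [0, 1, -4, -5, -2, -2] -> [0, 1, -4, -5, -2, -2]
Stage 2 (OFFSET -1): 0+-1=-1, 1+-1=0, -4+-1=-5, -5+-1=-6, -2+-1=-3, -2+-1=-3 -> [-1, 0, -5, -6, -3, -3]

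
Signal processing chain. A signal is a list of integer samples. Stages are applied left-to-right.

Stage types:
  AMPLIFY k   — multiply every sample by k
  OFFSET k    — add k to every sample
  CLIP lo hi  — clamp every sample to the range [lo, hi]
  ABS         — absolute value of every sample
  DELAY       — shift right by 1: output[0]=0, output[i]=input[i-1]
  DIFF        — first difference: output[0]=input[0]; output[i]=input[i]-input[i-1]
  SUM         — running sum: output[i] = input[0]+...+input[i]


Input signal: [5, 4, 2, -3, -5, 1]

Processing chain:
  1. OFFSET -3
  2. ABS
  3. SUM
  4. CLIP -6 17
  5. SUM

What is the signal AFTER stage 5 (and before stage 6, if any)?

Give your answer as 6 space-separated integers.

Input: [5, 4, 2, -3, -5, 1]
Stage 1 (OFFSET -3): 5+-3=2, 4+-3=1, 2+-3=-1, -3+-3=-6, -5+-3=-8, 1+-3=-2 -> [2, 1, -1, -6, -8, -2]
Stage 2 (ABS): |2|=2, |1|=1, |-1|=1, |-6|=6, |-8|=8, |-2|=2 -> [2, 1, 1, 6, 8, 2]
Stage 3 (SUM): sum[0..0]=2, sum[0..1]=3, sum[0..2]=4, sum[0..3]=10, sum[0..4]=18, sum[0..5]=20 -> [2, 3, 4, 10, 18, 20]
Stage 4 (CLIP -6 17): clip(2,-6,17)=2, clip(3,-6,17)=3, clip(4,-6,17)=4, clip(10,-6,17)=10, clip(18,-6,17)=17, clip(20,-6,17)=17 -> [2, 3, 4, 10, 17, 17]
Stage 5 (SUM): sum[0..0]=2, sum[0..1]=5, sum[0..2]=9, sum[0..3]=19, sum[0..4]=36, sum[0..5]=53 -> [2, 5, 9, 19, 36, 53]

Answer: 2 5 9 19 36 53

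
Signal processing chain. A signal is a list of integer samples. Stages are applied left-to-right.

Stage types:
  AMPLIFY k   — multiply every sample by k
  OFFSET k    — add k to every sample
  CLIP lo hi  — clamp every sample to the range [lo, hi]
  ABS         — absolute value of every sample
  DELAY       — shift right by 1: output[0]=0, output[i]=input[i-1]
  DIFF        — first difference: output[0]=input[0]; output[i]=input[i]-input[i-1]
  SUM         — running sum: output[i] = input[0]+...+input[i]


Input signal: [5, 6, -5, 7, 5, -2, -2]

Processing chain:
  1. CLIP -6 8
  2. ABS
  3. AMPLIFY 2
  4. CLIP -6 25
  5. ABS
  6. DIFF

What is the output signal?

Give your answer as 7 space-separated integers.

Answer: 10 2 -2 4 -4 -6 0

Derivation:
Input: [5, 6, -5, 7, 5, -2, -2]
Stage 1 (CLIP -6 8): clip(5,-6,8)=5, clip(6,-6,8)=6, clip(-5,-6,8)=-5, clip(7,-6,8)=7, clip(5,-6,8)=5, clip(-2,-6,8)=-2, clip(-2,-6,8)=-2 -> [5, 6, -5, 7, 5, -2, -2]
Stage 2 (ABS): |5|=5, |6|=6, |-5|=5, |7|=7, |5|=5, |-2|=2, |-2|=2 -> [5, 6, 5, 7, 5, 2, 2]
Stage 3 (AMPLIFY 2): 5*2=10, 6*2=12, 5*2=10, 7*2=14, 5*2=10, 2*2=4, 2*2=4 -> [10, 12, 10, 14, 10, 4, 4]
Stage 4 (CLIP -6 25): clip(10,-6,25)=10, clip(12,-6,25)=12, clip(10,-6,25)=10, clip(14,-6,25)=14, clip(10,-6,25)=10, clip(4,-6,25)=4, clip(4,-6,25)=4 -> [10, 12, 10, 14, 10, 4, 4]
Stage 5 (ABS): |10|=10, |12|=12, |10|=10, |14|=14, |10|=10, |4|=4, |4|=4 -> [10, 12, 10, 14, 10, 4, 4]
Stage 6 (DIFF): s[0]=10, 12-10=2, 10-12=-2, 14-10=4, 10-14=-4, 4-10=-6, 4-4=0 -> [10, 2, -2, 4, -4, -6, 0]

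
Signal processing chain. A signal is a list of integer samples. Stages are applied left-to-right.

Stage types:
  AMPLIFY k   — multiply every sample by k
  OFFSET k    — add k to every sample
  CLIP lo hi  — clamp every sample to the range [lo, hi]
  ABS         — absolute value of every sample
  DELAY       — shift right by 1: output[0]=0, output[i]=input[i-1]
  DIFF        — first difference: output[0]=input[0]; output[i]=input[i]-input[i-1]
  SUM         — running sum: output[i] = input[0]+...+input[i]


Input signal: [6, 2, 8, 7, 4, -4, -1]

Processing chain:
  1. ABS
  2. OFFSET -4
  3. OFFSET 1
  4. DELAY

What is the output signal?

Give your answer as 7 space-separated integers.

Input: [6, 2, 8, 7, 4, -4, -1]
Stage 1 (ABS): |6|=6, |2|=2, |8|=8, |7|=7, |4|=4, |-4|=4, |-1|=1 -> [6, 2, 8, 7, 4, 4, 1]
Stage 2 (OFFSET -4): 6+-4=2, 2+-4=-2, 8+-4=4, 7+-4=3, 4+-4=0, 4+-4=0, 1+-4=-3 -> [2, -2, 4, 3, 0, 0, -3]
Stage 3 (OFFSET 1): 2+1=3, -2+1=-1, 4+1=5, 3+1=4, 0+1=1, 0+1=1, -3+1=-2 -> [3, -1, 5, 4, 1, 1, -2]
Stage 4 (DELAY): [0, 3, -1, 5, 4, 1, 1] = [0, 3, -1, 5, 4, 1, 1] -> [0, 3, -1, 5, 4, 1, 1]

Answer: 0 3 -1 5 4 1 1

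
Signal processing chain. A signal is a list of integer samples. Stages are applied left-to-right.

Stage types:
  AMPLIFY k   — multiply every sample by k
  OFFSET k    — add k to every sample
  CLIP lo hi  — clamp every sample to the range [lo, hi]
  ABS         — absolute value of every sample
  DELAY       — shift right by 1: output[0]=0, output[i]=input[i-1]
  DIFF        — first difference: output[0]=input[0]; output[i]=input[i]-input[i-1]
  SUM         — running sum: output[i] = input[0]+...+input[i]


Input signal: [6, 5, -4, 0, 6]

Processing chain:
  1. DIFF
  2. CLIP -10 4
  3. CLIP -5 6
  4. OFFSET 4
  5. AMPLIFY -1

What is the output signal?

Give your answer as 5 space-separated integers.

Answer: -8 -3 1 -8 -8

Derivation:
Input: [6, 5, -4, 0, 6]
Stage 1 (DIFF): s[0]=6, 5-6=-1, -4-5=-9, 0--4=4, 6-0=6 -> [6, -1, -9, 4, 6]
Stage 2 (CLIP -10 4): clip(6,-10,4)=4, clip(-1,-10,4)=-1, clip(-9,-10,4)=-9, clip(4,-10,4)=4, clip(6,-10,4)=4 -> [4, -1, -9, 4, 4]
Stage 3 (CLIP -5 6): clip(4,-5,6)=4, clip(-1,-5,6)=-1, clip(-9,-5,6)=-5, clip(4,-5,6)=4, clip(4,-5,6)=4 -> [4, -1, -5, 4, 4]
Stage 4 (OFFSET 4): 4+4=8, -1+4=3, -5+4=-1, 4+4=8, 4+4=8 -> [8, 3, -1, 8, 8]
Stage 5 (AMPLIFY -1): 8*-1=-8, 3*-1=-3, -1*-1=1, 8*-1=-8, 8*-1=-8 -> [-8, -3, 1, -8, -8]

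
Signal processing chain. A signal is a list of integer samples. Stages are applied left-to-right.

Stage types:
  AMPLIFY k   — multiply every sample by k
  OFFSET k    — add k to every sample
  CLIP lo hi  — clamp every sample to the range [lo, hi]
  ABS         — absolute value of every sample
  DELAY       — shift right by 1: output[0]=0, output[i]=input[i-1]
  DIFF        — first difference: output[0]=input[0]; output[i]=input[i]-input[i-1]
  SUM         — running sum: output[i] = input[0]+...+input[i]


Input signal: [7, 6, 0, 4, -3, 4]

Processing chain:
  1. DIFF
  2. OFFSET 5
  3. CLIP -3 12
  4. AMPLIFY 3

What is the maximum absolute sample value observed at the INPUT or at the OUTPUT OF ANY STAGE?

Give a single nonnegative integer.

Answer: 36

Derivation:
Input: [7, 6, 0, 4, -3, 4] (max |s|=7)
Stage 1 (DIFF): s[0]=7, 6-7=-1, 0-6=-6, 4-0=4, -3-4=-7, 4--3=7 -> [7, -1, -6, 4, -7, 7] (max |s|=7)
Stage 2 (OFFSET 5): 7+5=12, -1+5=4, -6+5=-1, 4+5=9, -7+5=-2, 7+5=12 -> [12, 4, -1, 9, -2, 12] (max |s|=12)
Stage 3 (CLIP -3 12): clip(12,-3,12)=12, clip(4,-3,12)=4, clip(-1,-3,12)=-1, clip(9,-3,12)=9, clip(-2,-3,12)=-2, clip(12,-3,12)=12 -> [12, 4, -1, 9, -2, 12] (max |s|=12)
Stage 4 (AMPLIFY 3): 12*3=36, 4*3=12, -1*3=-3, 9*3=27, -2*3=-6, 12*3=36 -> [36, 12, -3, 27, -6, 36] (max |s|=36)
Overall max amplitude: 36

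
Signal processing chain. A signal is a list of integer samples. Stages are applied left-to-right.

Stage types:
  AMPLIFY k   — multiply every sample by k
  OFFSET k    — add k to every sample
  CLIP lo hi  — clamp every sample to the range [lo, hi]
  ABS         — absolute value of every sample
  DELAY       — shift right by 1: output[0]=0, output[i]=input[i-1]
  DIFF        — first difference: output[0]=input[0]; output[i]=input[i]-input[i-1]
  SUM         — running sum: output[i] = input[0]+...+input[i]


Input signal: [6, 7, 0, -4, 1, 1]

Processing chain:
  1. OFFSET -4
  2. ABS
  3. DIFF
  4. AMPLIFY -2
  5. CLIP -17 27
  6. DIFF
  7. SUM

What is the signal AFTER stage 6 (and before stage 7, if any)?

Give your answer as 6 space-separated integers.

Answer: -4 2 0 -6 18 -10

Derivation:
Input: [6, 7, 0, -4, 1, 1]
Stage 1 (OFFSET -4): 6+-4=2, 7+-4=3, 0+-4=-4, -4+-4=-8, 1+-4=-3, 1+-4=-3 -> [2, 3, -4, -8, -3, -3]
Stage 2 (ABS): |2|=2, |3|=3, |-4|=4, |-8|=8, |-3|=3, |-3|=3 -> [2, 3, 4, 8, 3, 3]
Stage 3 (DIFF): s[0]=2, 3-2=1, 4-3=1, 8-4=4, 3-8=-5, 3-3=0 -> [2, 1, 1, 4, -5, 0]
Stage 4 (AMPLIFY -2): 2*-2=-4, 1*-2=-2, 1*-2=-2, 4*-2=-8, -5*-2=10, 0*-2=0 -> [-4, -2, -2, -8, 10, 0]
Stage 5 (CLIP -17 27): clip(-4,-17,27)=-4, clip(-2,-17,27)=-2, clip(-2,-17,27)=-2, clip(-8,-17,27)=-8, clip(10,-17,27)=10, clip(0,-17,27)=0 -> [-4, -2, -2, -8, 10, 0]
Stage 6 (DIFF): s[0]=-4, -2--4=2, -2--2=0, -8--2=-6, 10--8=18, 0-10=-10 -> [-4, 2, 0, -6, 18, -10]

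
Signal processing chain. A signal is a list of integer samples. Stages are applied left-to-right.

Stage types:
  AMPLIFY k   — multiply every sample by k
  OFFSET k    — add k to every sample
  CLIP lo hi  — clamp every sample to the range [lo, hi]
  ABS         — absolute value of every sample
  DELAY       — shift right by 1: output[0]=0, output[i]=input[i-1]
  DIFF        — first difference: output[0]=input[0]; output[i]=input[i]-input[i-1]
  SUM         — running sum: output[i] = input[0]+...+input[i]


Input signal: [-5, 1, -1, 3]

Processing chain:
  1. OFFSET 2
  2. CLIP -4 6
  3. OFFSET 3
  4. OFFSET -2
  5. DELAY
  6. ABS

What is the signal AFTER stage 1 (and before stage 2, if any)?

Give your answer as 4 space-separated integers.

Input: [-5, 1, -1, 3]
Stage 1 (OFFSET 2): -5+2=-3, 1+2=3, -1+2=1, 3+2=5 -> [-3, 3, 1, 5]

Answer: -3 3 1 5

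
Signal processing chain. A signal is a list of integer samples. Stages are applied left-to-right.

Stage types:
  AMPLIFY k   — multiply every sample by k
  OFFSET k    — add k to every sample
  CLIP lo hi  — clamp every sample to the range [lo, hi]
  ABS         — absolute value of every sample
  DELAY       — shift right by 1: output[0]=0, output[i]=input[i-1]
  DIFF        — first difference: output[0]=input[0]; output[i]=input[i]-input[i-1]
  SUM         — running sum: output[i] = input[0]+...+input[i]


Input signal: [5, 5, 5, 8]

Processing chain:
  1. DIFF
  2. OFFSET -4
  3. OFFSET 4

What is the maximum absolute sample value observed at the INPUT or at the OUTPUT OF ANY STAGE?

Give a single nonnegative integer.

Answer: 8

Derivation:
Input: [5, 5, 5, 8] (max |s|=8)
Stage 1 (DIFF): s[0]=5, 5-5=0, 5-5=0, 8-5=3 -> [5, 0, 0, 3] (max |s|=5)
Stage 2 (OFFSET -4): 5+-4=1, 0+-4=-4, 0+-4=-4, 3+-4=-1 -> [1, -4, -4, -1] (max |s|=4)
Stage 3 (OFFSET 4): 1+4=5, -4+4=0, -4+4=0, -1+4=3 -> [5, 0, 0, 3] (max |s|=5)
Overall max amplitude: 8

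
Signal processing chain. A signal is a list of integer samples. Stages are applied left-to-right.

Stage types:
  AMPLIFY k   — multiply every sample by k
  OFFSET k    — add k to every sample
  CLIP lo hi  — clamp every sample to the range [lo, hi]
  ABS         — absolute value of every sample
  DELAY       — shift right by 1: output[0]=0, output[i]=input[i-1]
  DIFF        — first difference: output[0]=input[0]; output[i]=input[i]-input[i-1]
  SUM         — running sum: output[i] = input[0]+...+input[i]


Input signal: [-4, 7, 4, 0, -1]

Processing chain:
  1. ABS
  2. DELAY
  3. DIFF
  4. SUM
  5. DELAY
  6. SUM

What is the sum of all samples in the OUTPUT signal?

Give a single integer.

Input: [-4, 7, 4, 0, -1]
Stage 1 (ABS): |-4|=4, |7|=7, |4|=4, |0|=0, |-1|=1 -> [4, 7, 4, 0, 1]
Stage 2 (DELAY): [0, 4, 7, 4, 0] = [0, 4, 7, 4, 0] -> [0, 4, 7, 4, 0]
Stage 3 (DIFF): s[0]=0, 4-0=4, 7-4=3, 4-7=-3, 0-4=-4 -> [0, 4, 3, -3, -4]
Stage 4 (SUM): sum[0..0]=0, sum[0..1]=4, sum[0..2]=7, sum[0..3]=4, sum[0..4]=0 -> [0, 4, 7, 4, 0]
Stage 5 (DELAY): [0, 0, 4, 7, 4] = [0, 0, 4, 7, 4] -> [0, 0, 4, 7, 4]
Stage 6 (SUM): sum[0..0]=0, sum[0..1]=0, sum[0..2]=4, sum[0..3]=11, sum[0..4]=15 -> [0, 0, 4, 11, 15]
Output sum: 30

Answer: 30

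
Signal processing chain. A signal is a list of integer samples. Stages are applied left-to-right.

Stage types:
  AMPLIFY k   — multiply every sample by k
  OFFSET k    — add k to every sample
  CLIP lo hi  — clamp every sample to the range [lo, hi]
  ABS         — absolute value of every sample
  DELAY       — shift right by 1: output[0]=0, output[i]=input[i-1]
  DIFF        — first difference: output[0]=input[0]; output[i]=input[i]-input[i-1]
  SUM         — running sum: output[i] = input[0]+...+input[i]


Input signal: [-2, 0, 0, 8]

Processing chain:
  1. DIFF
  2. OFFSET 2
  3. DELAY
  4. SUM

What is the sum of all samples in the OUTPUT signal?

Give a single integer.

Input: [-2, 0, 0, 8]
Stage 1 (DIFF): s[0]=-2, 0--2=2, 0-0=0, 8-0=8 -> [-2, 2, 0, 8]
Stage 2 (OFFSET 2): -2+2=0, 2+2=4, 0+2=2, 8+2=10 -> [0, 4, 2, 10]
Stage 3 (DELAY): [0, 0, 4, 2] = [0, 0, 4, 2] -> [0, 0, 4, 2]
Stage 4 (SUM): sum[0..0]=0, sum[0..1]=0, sum[0..2]=4, sum[0..3]=6 -> [0, 0, 4, 6]
Output sum: 10

Answer: 10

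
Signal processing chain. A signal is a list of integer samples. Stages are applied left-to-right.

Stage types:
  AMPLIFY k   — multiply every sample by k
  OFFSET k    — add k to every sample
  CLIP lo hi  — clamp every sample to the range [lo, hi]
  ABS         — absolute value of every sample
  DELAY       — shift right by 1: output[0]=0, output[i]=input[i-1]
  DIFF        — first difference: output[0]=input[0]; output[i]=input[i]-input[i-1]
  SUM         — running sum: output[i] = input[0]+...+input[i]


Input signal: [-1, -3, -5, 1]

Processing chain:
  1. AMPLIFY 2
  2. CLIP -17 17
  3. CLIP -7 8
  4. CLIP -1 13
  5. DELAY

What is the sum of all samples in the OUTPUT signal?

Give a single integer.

Answer: -3

Derivation:
Input: [-1, -3, -5, 1]
Stage 1 (AMPLIFY 2): -1*2=-2, -3*2=-6, -5*2=-10, 1*2=2 -> [-2, -6, -10, 2]
Stage 2 (CLIP -17 17): clip(-2,-17,17)=-2, clip(-6,-17,17)=-6, clip(-10,-17,17)=-10, clip(2,-17,17)=2 -> [-2, -6, -10, 2]
Stage 3 (CLIP -7 8): clip(-2,-7,8)=-2, clip(-6,-7,8)=-6, clip(-10,-7,8)=-7, clip(2,-7,8)=2 -> [-2, -6, -7, 2]
Stage 4 (CLIP -1 13): clip(-2,-1,13)=-1, clip(-6,-1,13)=-1, clip(-7,-1,13)=-1, clip(2,-1,13)=2 -> [-1, -1, -1, 2]
Stage 5 (DELAY): [0, -1, -1, -1] = [0, -1, -1, -1] -> [0, -1, -1, -1]
Output sum: -3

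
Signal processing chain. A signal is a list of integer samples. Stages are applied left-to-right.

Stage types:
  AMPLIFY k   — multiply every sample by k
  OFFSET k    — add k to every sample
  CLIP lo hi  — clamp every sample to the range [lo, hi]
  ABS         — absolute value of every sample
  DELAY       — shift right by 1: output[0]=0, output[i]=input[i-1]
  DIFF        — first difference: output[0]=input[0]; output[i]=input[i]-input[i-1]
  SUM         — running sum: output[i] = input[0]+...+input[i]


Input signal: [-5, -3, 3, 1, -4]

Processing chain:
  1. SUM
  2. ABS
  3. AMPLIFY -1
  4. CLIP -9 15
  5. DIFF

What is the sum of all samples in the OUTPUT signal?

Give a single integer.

Input: [-5, -3, 3, 1, -4]
Stage 1 (SUM): sum[0..0]=-5, sum[0..1]=-8, sum[0..2]=-5, sum[0..3]=-4, sum[0..4]=-8 -> [-5, -8, -5, -4, -8]
Stage 2 (ABS): |-5|=5, |-8|=8, |-5|=5, |-4|=4, |-8|=8 -> [5, 8, 5, 4, 8]
Stage 3 (AMPLIFY -1): 5*-1=-5, 8*-1=-8, 5*-1=-5, 4*-1=-4, 8*-1=-8 -> [-5, -8, -5, -4, -8]
Stage 4 (CLIP -9 15): clip(-5,-9,15)=-5, clip(-8,-9,15)=-8, clip(-5,-9,15)=-5, clip(-4,-9,15)=-4, clip(-8,-9,15)=-8 -> [-5, -8, -5, -4, -8]
Stage 5 (DIFF): s[0]=-5, -8--5=-3, -5--8=3, -4--5=1, -8--4=-4 -> [-5, -3, 3, 1, -4]
Output sum: -8

Answer: -8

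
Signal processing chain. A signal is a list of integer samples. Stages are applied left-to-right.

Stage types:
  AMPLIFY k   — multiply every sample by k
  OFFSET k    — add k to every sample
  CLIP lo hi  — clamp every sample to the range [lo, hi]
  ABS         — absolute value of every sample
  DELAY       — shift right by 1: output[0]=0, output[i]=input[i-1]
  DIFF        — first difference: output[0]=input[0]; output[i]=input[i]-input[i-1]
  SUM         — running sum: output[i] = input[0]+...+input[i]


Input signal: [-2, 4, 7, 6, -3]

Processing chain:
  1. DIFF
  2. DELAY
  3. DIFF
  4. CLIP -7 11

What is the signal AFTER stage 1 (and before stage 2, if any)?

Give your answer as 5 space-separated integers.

Input: [-2, 4, 7, 6, -3]
Stage 1 (DIFF): s[0]=-2, 4--2=6, 7-4=3, 6-7=-1, -3-6=-9 -> [-2, 6, 3, -1, -9]

Answer: -2 6 3 -1 -9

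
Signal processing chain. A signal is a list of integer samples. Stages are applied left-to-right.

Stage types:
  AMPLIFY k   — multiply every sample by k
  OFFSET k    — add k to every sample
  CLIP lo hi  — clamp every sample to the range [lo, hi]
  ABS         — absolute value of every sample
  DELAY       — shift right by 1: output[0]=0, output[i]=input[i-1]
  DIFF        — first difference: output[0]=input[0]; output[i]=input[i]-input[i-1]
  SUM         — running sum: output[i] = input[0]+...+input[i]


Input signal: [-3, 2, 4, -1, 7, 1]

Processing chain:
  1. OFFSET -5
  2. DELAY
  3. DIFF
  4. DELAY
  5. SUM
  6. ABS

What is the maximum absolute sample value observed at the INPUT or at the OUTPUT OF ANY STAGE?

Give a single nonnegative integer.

Answer: 8

Derivation:
Input: [-3, 2, 4, -1, 7, 1] (max |s|=7)
Stage 1 (OFFSET -5): -3+-5=-8, 2+-5=-3, 4+-5=-1, -1+-5=-6, 7+-5=2, 1+-5=-4 -> [-8, -3, -1, -6, 2, -4] (max |s|=8)
Stage 2 (DELAY): [0, -8, -3, -1, -6, 2] = [0, -8, -3, -1, -6, 2] -> [0, -8, -3, -1, -6, 2] (max |s|=8)
Stage 3 (DIFF): s[0]=0, -8-0=-8, -3--8=5, -1--3=2, -6--1=-5, 2--6=8 -> [0, -8, 5, 2, -5, 8] (max |s|=8)
Stage 4 (DELAY): [0, 0, -8, 5, 2, -5] = [0, 0, -8, 5, 2, -5] -> [0, 0, -8, 5, 2, -5] (max |s|=8)
Stage 5 (SUM): sum[0..0]=0, sum[0..1]=0, sum[0..2]=-8, sum[0..3]=-3, sum[0..4]=-1, sum[0..5]=-6 -> [0, 0, -8, -3, -1, -6] (max |s|=8)
Stage 6 (ABS): |0|=0, |0|=0, |-8|=8, |-3|=3, |-1|=1, |-6|=6 -> [0, 0, 8, 3, 1, 6] (max |s|=8)
Overall max amplitude: 8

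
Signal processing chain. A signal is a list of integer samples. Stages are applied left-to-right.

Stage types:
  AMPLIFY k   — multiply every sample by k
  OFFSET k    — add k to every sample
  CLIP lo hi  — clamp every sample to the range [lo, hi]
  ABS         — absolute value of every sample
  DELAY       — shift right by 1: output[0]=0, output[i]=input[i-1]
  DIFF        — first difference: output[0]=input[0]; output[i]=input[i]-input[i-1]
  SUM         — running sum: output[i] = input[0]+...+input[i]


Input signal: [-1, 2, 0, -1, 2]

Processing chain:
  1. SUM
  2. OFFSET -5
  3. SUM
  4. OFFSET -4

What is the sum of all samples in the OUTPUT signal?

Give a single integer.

Input: [-1, 2, 0, -1, 2]
Stage 1 (SUM): sum[0..0]=-1, sum[0..1]=1, sum[0..2]=1, sum[0..3]=0, sum[0..4]=2 -> [-1, 1, 1, 0, 2]
Stage 2 (OFFSET -5): -1+-5=-6, 1+-5=-4, 1+-5=-4, 0+-5=-5, 2+-5=-3 -> [-6, -4, -4, -5, -3]
Stage 3 (SUM): sum[0..0]=-6, sum[0..1]=-10, sum[0..2]=-14, sum[0..3]=-19, sum[0..4]=-22 -> [-6, -10, -14, -19, -22]
Stage 4 (OFFSET -4): -6+-4=-10, -10+-4=-14, -14+-4=-18, -19+-4=-23, -22+-4=-26 -> [-10, -14, -18, -23, -26]
Output sum: -91

Answer: -91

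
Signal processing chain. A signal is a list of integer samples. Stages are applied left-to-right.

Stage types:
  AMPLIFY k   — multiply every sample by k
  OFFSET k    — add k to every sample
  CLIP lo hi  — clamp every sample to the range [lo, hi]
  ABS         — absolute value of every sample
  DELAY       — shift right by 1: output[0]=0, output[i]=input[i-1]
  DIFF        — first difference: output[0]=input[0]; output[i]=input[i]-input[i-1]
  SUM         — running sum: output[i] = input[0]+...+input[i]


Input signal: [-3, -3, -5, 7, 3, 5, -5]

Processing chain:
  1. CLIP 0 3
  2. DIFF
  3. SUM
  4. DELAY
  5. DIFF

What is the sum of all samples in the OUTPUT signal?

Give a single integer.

Input: [-3, -3, -5, 7, 3, 5, -5]
Stage 1 (CLIP 0 3): clip(-3,0,3)=0, clip(-3,0,3)=0, clip(-5,0,3)=0, clip(7,0,3)=3, clip(3,0,3)=3, clip(5,0,3)=3, clip(-5,0,3)=0 -> [0, 0, 0, 3, 3, 3, 0]
Stage 2 (DIFF): s[0]=0, 0-0=0, 0-0=0, 3-0=3, 3-3=0, 3-3=0, 0-3=-3 -> [0, 0, 0, 3, 0, 0, -3]
Stage 3 (SUM): sum[0..0]=0, sum[0..1]=0, sum[0..2]=0, sum[0..3]=3, sum[0..4]=3, sum[0..5]=3, sum[0..6]=0 -> [0, 0, 0, 3, 3, 3, 0]
Stage 4 (DELAY): [0, 0, 0, 0, 3, 3, 3] = [0, 0, 0, 0, 3, 3, 3] -> [0, 0, 0, 0, 3, 3, 3]
Stage 5 (DIFF): s[0]=0, 0-0=0, 0-0=0, 0-0=0, 3-0=3, 3-3=0, 3-3=0 -> [0, 0, 0, 0, 3, 0, 0]
Output sum: 3

Answer: 3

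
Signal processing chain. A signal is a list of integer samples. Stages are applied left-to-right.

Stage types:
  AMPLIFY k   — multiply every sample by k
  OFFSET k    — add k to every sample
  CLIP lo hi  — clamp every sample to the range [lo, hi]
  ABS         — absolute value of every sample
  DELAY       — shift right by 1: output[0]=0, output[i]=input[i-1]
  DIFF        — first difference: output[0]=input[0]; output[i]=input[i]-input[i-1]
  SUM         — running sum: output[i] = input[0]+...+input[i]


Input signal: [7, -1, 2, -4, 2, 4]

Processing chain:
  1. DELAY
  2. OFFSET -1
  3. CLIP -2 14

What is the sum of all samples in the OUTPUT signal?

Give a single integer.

Answer: 3

Derivation:
Input: [7, -1, 2, -4, 2, 4]
Stage 1 (DELAY): [0, 7, -1, 2, -4, 2] = [0, 7, -1, 2, -4, 2] -> [0, 7, -1, 2, -4, 2]
Stage 2 (OFFSET -1): 0+-1=-1, 7+-1=6, -1+-1=-2, 2+-1=1, -4+-1=-5, 2+-1=1 -> [-1, 6, -2, 1, -5, 1]
Stage 3 (CLIP -2 14): clip(-1,-2,14)=-1, clip(6,-2,14)=6, clip(-2,-2,14)=-2, clip(1,-2,14)=1, clip(-5,-2,14)=-2, clip(1,-2,14)=1 -> [-1, 6, -2, 1, -2, 1]
Output sum: 3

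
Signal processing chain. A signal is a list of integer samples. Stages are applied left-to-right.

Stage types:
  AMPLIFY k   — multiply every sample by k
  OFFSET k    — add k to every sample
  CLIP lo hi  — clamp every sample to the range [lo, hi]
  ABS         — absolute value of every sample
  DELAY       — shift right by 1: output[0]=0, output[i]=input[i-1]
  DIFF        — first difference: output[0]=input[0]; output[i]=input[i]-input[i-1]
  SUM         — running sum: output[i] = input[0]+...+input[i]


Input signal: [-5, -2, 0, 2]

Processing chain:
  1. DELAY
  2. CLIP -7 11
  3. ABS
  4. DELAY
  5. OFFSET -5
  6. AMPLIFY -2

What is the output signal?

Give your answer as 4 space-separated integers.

Answer: 10 10 0 6

Derivation:
Input: [-5, -2, 0, 2]
Stage 1 (DELAY): [0, -5, -2, 0] = [0, -5, -2, 0] -> [0, -5, -2, 0]
Stage 2 (CLIP -7 11): clip(0,-7,11)=0, clip(-5,-7,11)=-5, clip(-2,-7,11)=-2, clip(0,-7,11)=0 -> [0, -5, -2, 0]
Stage 3 (ABS): |0|=0, |-5|=5, |-2|=2, |0|=0 -> [0, 5, 2, 0]
Stage 4 (DELAY): [0, 0, 5, 2] = [0, 0, 5, 2] -> [0, 0, 5, 2]
Stage 5 (OFFSET -5): 0+-5=-5, 0+-5=-5, 5+-5=0, 2+-5=-3 -> [-5, -5, 0, -3]
Stage 6 (AMPLIFY -2): -5*-2=10, -5*-2=10, 0*-2=0, -3*-2=6 -> [10, 10, 0, 6]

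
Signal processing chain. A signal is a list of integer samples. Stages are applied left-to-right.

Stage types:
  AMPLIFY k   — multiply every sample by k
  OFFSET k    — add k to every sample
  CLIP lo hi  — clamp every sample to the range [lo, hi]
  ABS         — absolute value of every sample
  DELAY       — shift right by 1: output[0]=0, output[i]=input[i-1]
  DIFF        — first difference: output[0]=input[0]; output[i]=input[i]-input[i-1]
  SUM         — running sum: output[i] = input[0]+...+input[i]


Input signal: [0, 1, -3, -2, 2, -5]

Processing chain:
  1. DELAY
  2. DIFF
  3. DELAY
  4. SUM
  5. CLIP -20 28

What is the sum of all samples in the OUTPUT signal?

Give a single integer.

Input: [0, 1, -3, -2, 2, -5]
Stage 1 (DELAY): [0, 0, 1, -3, -2, 2] = [0, 0, 1, -3, -2, 2] -> [0, 0, 1, -3, -2, 2]
Stage 2 (DIFF): s[0]=0, 0-0=0, 1-0=1, -3-1=-4, -2--3=1, 2--2=4 -> [0, 0, 1, -4, 1, 4]
Stage 3 (DELAY): [0, 0, 0, 1, -4, 1] = [0, 0, 0, 1, -4, 1] -> [0, 0, 0, 1, -4, 1]
Stage 4 (SUM): sum[0..0]=0, sum[0..1]=0, sum[0..2]=0, sum[0..3]=1, sum[0..4]=-3, sum[0..5]=-2 -> [0, 0, 0, 1, -3, -2]
Stage 5 (CLIP -20 28): clip(0,-20,28)=0, clip(0,-20,28)=0, clip(0,-20,28)=0, clip(1,-20,28)=1, clip(-3,-20,28)=-3, clip(-2,-20,28)=-2 -> [0, 0, 0, 1, -3, -2]
Output sum: -4

Answer: -4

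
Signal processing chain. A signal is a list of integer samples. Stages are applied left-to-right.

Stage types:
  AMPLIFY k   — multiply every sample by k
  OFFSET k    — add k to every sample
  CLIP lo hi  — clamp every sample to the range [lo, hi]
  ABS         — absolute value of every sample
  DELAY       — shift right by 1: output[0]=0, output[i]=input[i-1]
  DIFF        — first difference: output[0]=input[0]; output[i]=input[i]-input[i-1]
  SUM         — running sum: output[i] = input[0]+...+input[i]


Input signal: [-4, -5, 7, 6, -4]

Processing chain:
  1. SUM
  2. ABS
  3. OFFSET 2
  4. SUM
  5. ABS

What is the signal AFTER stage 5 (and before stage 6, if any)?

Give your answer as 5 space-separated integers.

Answer: 6 17 21 27 29

Derivation:
Input: [-4, -5, 7, 6, -4]
Stage 1 (SUM): sum[0..0]=-4, sum[0..1]=-9, sum[0..2]=-2, sum[0..3]=4, sum[0..4]=0 -> [-4, -9, -2, 4, 0]
Stage 2 (ABS): |-4|=4, |-9|=9, |-2|=2, |4|=4, |0|=0 -> [4, 9, 2, 4, 0]
Stage 3 (OFFSET 2): 4+2=6, 9+2=11, 2+2=4, 4+2=6, 0+2=2 -> [6, 11, 4, 6, 2]
Stage 4 (SUM): sum[0..0]=6, sum[0..1]=17, sum[0..2]=21, sum[0..3]=27, sum[0..4]=29 -> [6, 17, 21, 27, 29]
Stage 5 (ABS): |6|=6, |17|=17, |21|=21, |27|=27, |29|=29 -> [6, 17, 21, 27, 29]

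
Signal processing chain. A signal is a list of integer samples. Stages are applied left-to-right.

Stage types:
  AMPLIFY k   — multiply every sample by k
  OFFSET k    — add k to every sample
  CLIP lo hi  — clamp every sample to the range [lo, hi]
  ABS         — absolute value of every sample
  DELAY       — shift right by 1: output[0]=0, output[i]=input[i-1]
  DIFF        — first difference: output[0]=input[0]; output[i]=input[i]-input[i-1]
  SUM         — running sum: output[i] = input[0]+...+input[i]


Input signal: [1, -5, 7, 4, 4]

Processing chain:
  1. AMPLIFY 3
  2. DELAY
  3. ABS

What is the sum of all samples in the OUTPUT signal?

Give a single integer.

Input: [1, -5, 7, 4, 4]
Stage 1 (AMPLIFY 3): 1*3=3, -5*3=-15, 7*3=21, 4*3=12, 4*3=12 -> [3, -15, 21, 12, 12]
Stage 2 (DELAY): [0, 3, -15, 21, 12] = [0, 3, -15, 21, 12] -> [0, 3, -15, 21, 12]
Stage 3 (ABS): |0|=0, |3|=3, |-15|=15, |21|=21, |12|=12 -> [0, 3, 15, 21, 12]
Output sum: 51

Answer: 51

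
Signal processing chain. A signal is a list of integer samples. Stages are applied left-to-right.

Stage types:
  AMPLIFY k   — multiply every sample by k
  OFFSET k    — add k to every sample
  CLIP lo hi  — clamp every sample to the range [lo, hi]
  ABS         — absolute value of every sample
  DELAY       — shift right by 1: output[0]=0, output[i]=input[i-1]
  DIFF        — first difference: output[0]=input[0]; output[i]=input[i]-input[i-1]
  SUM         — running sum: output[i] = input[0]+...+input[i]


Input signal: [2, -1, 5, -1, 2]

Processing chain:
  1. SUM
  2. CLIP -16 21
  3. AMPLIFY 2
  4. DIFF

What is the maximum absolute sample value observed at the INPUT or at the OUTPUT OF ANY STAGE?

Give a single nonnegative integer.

Input: [2, -1, 5, -1, 2] (max |s|=5)
Stage 1 (SUM): sum[0..0]=2, sum[0..1]=1, sum[0..2]=6, sum[0..3]=5, sum[0..4]=7 -> [2, 1, 6, 5, 7] (max |s|=7)
Stage 2 (CLIP -16 21): clip(2,-16,21)=2, clip(1,-16,21)=1, clip(6,-16,21)=6, clip(5,-16,21)=5, clip(7,-16,21)=7 -> [2, 1, 6, 5, 7] (max |s|=7)
Stage 3 (AMPLIFY 2): 2*2=4, 1*2=2, 6*2=12, 5*2=10, 7*2=14 -> [4, 2, 12, 10, 14] (max |s|=14)
Stage 4 (DIFF): s[0]=4, 2-4=-2, 12-2=10, 10-12=-2, 14-10=4 -> [4, -2, 10, -2, 4] (max |s|=10)
Overall max amplitude: 14

Answer: 14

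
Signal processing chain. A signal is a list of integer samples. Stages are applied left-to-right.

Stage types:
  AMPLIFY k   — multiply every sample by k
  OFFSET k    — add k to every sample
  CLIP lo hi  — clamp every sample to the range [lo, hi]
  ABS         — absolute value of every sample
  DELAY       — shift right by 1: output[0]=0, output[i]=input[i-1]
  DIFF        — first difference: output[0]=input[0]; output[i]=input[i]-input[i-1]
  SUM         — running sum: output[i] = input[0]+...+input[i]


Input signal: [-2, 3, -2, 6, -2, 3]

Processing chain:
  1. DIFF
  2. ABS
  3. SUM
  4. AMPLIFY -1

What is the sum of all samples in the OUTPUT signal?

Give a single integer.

Input: [-2, 3, -2, 6, -2, 3]
Stage 1 (DIFF): s[0]=-2, 3--2=5, -2-3=-5, 6--2=8, -2-6=-8, 3--2=5 -> [-2, 5, -5, 8, -8, 5]
Stage 2 (ABS): |-2|=2, |5|=5, |-5|=5, |8|=8, |-8|=8, |5|=5 -> [2, 5, 5, 8, 8, 5]
Stage 3 (SUM): sum[0..0]=2, sum[0..1]=7, sum[0..2]=12, sum[0..3]=20, sum[0..4]=28, sum[0..5]=33 -> [2, 7, 12, 20, 28, 33]
Stage 4 (AMPLIFY -1): 2*-1=-2, 7*-1=-7, 12*-1=-12, 20*-1=-20, 28*-1=-28, 33*-1=-33 -> [-2, -7, -12, -20, -28, -33]
Output sum: -102

Answer: -102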